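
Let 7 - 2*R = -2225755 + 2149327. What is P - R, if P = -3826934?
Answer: -7730303/2 ≈ -3.8652e+6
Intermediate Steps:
R = 76435/2 (R = 7/2 - (-2225755 + 2149327)/2 = 7/2 - 1/2*(-76428) = 7/2 + 38214 = 76435/2 ≈ 38218.)
P - R = -3826934 - 1*76435/2 = -3826934 - 76435/2 = -7730303/2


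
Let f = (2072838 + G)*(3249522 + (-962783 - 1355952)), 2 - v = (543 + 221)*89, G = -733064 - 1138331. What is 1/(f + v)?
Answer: 1/187500457647 ≈ 5.3333e-12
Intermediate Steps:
G = -1871395
v = -67994 (v = 2 - (543 + 221)*89 = 2 - 764*89 = 2 - 1*67996 = 2 - 67996 = -67994)
f = 187500525641 (f = (2072838 - 1871395)*(3249522 + (-962783 - 1355952)) = 201443*(3249522 - 2318735) = 201443*930787 = 187500525641)
1/(f + v) = 1/(187500525641 - 67994) = 1/187500457647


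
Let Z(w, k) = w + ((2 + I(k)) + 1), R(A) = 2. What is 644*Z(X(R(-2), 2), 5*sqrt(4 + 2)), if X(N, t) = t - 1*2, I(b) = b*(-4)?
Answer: 1932 - 12880*sqrt(6) ≈ -29617.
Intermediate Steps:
I(b) = -4*b
X(N, t) = -2 + t (X(N, t) = t - 2 = -2 + t)
Z(w, k) = 3 + w - 4*k (Z(w, k) = w + ((2 - 4*k) + 1) = w + (3 - 4*k) = 3 + w - 4*k)
644*Z(X(R(-2), 2), 5*sqrt(4 + 2)) = 644*(3 + (-2 + 2) - 20*sqrt(4 + 2)) = 644*(3 + 0 - 20*sqrt(6)) = 644*(3 - 20*sqrt(6)) = 1932 - 12880*sqrt(6)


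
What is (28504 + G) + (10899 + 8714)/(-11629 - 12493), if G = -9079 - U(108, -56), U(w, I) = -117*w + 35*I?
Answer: 820634949/24122 ≈ 34020.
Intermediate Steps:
G = 5517 (G = -9079 - (-117*108 + 35*(-56)) = -9079 - (-12636 - 1960) = -9079 - 1*(-14596) = -9079 + 14596 = 5517)
(28504 + G) + (10899 + 8714)/(-11629 - 12493) = (28504 + 5517) + (10899 + 8714)/(-11629 - 12493) = 34021 + 19613/(-24122) = 34021 + 19613*(-1/24122) = 34021 - 19613/24122 = 820634949/24122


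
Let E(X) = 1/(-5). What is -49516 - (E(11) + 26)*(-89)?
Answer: -236099/5 ≈ -47220.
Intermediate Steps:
E(X) = -⅕
-49516 - (E(11) + 26)*(-89) = -49516 - (-⅕ + 26)*(-89) = -49516 - 129*(-89)/5 = -49516 - 1*(-11481/5) = -49516 + 11481/5 = -236099/5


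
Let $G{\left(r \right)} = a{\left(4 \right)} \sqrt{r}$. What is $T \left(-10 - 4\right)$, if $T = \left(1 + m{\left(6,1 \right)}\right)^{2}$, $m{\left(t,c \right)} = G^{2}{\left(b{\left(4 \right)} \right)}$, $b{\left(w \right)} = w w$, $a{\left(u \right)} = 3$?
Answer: $-294350$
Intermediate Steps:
$b{\left(w \right)} = w^{2}$
$G{\left(r \right)} = 3 \sqrt{r}$
$m{\left(t,c \right)} = 144$ ($m{\left(t,c \right)} = \left(3 \sqrt{4^{2}}\right)^{2} = \left(3 \sqrt{16}\right)^{2} = \left(3 \cdot 4\right)^{2} = 12^{2} = 144$)
$T = 21025$ ($T = \left(1 + 144\right)^{2} = 145^{2} = 21025$)
$T \left(-10 - 4\right) = 21025 \left(-10 - 4\right) = 21025 \left(-14\right) = -294350$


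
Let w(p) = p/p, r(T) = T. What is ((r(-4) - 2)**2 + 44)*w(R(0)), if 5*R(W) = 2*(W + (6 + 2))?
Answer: 80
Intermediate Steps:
R(W) = 16/5 + 2*W/5 (R(W) = (2*(W + (6 + 2)))/5 = (2*(W + 8))/5 = (2*(8 + W))/5 = (16 + 2*W)/5 = 16/5 + 2*W/5)
w(p) = 1
((r(-4) - 2)**2 + 44)*w(R(0)) = ((-4 - 2)**2 + 44)*1 = ((-6)**2 + 44)*1 = (36 + 44)*1 = 80*1 = 80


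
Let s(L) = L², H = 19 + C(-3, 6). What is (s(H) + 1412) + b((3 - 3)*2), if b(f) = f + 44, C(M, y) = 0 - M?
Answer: 1940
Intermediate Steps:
C(M, y) = -M
b(f) = 44 + f
H = 22 (H = 19 - 1*(-3) = 19 + 3 = 22)
(s(H) + 1412) + b((3 - 3)*2) = (22² + 1412) + (44 + (3 - 3)*2) = (484 + 1412) + (44 + 0*2) = 1896 + (44 + 0) = 1896 + 44 = 1940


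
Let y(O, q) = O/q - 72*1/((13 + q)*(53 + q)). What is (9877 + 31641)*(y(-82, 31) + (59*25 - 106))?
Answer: 135408569715/2387 ≈ 5.6727e+7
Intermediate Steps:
y(O, q) = O/q - 72/((13 + q)*(53 + q))
(9877 + 31641)*(y(-82, 31) + (59*25 - 106)) = (9877 + 31641)*((-72*31 + 689*(-82) - 82*31² + 66*(-82)*31)/(31*(689 + 31² + 66*31)) + (59*25 - 106)) = 41518*((-2232 - 56498 - 82*961 - 167772)/(31*(689 + 961 + 2046)) + (1475 - 106)) = 41518*((1/31)*(-2232 - 56498 - 78802 - 167772)/3696 + 1369) = 41518*((1/31)*(1/3696)*(-305304) + 1369) = 41518*(-12721/4774 + 1369) = 41518*(6522885/4774) = 135408569715/2387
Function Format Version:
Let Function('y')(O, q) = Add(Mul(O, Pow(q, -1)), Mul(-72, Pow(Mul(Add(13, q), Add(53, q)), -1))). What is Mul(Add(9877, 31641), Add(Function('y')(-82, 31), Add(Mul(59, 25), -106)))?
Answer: Rational(135408569715, 2387) ≈ 5.6727e+7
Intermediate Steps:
Function('y')(O, q) = Add(Mul(O, Pow(q, -1)), Mul(-72, Pow(Add(13, q), -1), Pow(Add(53, q), -1))) (Function('y')(O, q) = Add(Mul(O, Pow(q, -1)), Mul(-72, Mul(Pow(Add(13, q), -1), Pow(Add(53, q), -1)))) = Add(Mul(O, Pow(q, -1)), Mul(-72, Pow(Add(13, q), -1), Pow(Add(53, q), -1))))
Mul(Add(9877, 31641), Add(Function('y')(-82, 31), Add(Mul(59, 25), -106))) = Mul(Add(9877, 31641), Add(Mul(Pow(31, -1), Pow(Add(689, Pow(31, 2), Mul(66, 31)), -1), Add(Mul(-72, 31), Mul(689, -82), Mul(-82, Pow(31, 2)), Mul(66, -82, 31))), Add(Mul(59, 25), -106))) = Mul(41518, Add(Mul(Rational(1, 31), Pow(Add(689, 961, 2046), -1), Add(-2232, -56498, Mul(-82, 961), -167772)), Add(1475, -106))) = Mul(41518, Add(Mul(Rational(1, 31), Pow(3696, -1), Add(-2232, -56498, -78802, -167772)), 1369)) = Mul(41518, Add(Mul(Rational(1, 31), Rational(1, 3696), -305304), 1369)) = Mul(41518, Add(Rational(-12721, 4774), 1369)) = Mul(41518, Rational(6522885, 4774)) = Rational(135408569715, 2387)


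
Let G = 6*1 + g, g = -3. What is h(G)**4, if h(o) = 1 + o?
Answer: 256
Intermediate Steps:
G = 3 (G = 6*1 - 3 = 6 - 3 = 3)
h(G)**4 = (1 + 3)**4 = 4**4 = 256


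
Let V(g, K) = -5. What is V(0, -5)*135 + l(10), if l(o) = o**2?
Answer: -575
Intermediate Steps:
V(0, -5)*135 + l(10) = -5*135 + 10**2 = -675 + 100 = -575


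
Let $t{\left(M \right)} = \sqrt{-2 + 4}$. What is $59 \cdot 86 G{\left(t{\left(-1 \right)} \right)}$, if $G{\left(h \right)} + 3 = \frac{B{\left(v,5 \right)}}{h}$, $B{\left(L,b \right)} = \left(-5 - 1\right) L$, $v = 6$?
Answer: $-15222 - 91332 \sqrt{2} \approx -1.4439 \cdot 10^{5}$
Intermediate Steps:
$t{\left(M \right)} = \sqrt{2}$
$B{\left(L,b \right)} = - 6 L$
$G{\left(h \right)} = -3 - \frac{36}{h}$ ($G{\left(h \right)} = -3 + \frac{\left(-6\right) 6}{h} = -3 - \frac{36}{h}$)
$59 \cdot 86 G{\left(t{\left(-1 \right)} \right)} = 59 \cdot 86 \left(-3 - \frac{36}{\sqrt{2}}\right) = 5074 \left(-3 - 36 \frac{\sqrt{2}}{2}\right) = 5074 \left(-3 - 18 \sqrt{2}\right) = -15222 - 91332 \sqrt{2}$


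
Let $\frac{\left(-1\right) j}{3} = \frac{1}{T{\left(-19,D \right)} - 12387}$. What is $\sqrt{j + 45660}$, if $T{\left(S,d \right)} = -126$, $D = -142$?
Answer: $\frac{\sqrt{794358028231}}{4171} \approx 213.68$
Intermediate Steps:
$j = \frac{1}{4171}$ ($j = - \frac{3}{-126 - 12387} = - \frac{3}{-12513} = \left(-3\right) \left(- \frac{1}{12513}\right) = \frac{1}{4171} \approx 0.00023975$)
$\sqrt{j + 45660} = \sqrt{\frac{1}{4171} + 45660} = \sqrt{\frac{190447861}{4171}} = \frac{\sqrt{794358028231}}{4171}$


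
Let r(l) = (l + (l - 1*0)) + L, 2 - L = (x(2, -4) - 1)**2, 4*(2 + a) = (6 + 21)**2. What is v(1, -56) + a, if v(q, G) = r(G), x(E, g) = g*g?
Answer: -619/4 ≈ -154.75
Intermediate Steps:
x(E, g) = g**2
a = 721/4 (a = -2 + (6 + 21)**2/4 = -2 + (1/4)*27**2 = -2 + (1/4)*729 = -2 + 729/4 = 721/4 ≈ 180.25)
L = -223 (L = 2 - ((-4)**2 - 1)**2 = 2 - (16 - 1)**2 = 2 - 1*15**2 = 2 - 1*225 = 2 - 225 = -223)
r(l) = -223 + 2*l (r(l) = (l + (l - 1*0)) - 223 = (l + (l + 0)) - 223 = (l + l) - 223 = 2*l - 223 = -223 + 2*l)
v(q, G) = -223 + 2*G
v(1, -56) + a = (-223 + 2*(-56)) + 721/4 = (-223 - 112) + 721/4 = -335 + 721/4 = -619/4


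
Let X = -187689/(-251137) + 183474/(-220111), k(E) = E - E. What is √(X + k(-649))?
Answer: I*√263382968082037511013/55278016207 ≈ 0.29359*I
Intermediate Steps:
k(E) = 0
X = -4764696459/55278016207 (X = -187689*(-1/251137) + 183474*(-1/220111) = 187689/251137 - 183474/220111 = -4764696459/55278016207 ≈ -0.086195)
√(X + k(-649)) = √(-4764696459/55278016207 + 0) = √(-4764696459/55278016207) = I*√263382968082037511013/55278016207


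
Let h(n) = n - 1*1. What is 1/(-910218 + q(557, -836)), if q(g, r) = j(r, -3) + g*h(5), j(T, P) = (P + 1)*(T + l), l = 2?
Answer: -1/906322 ≈ -1.1034e-6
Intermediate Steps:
j(T, P) = (1 + P)*(2 + T) (j(T, P) = (P + 1)*(T + 2) = (1 + P)*(2 + T))
h(n) = -1 + n (h(n) = n - 1 = -1 + n)
q(g, r) = -4 - 2*r + 4*g (q(g, r) = (2 + r + 2*(-3) - 3*r) + g*(-1 + 5) = (2 + r - 6 - 3*r) + g*4 = (-4 - 2*r) + 4*g = -4 - 2*r + 4*g)
1/(-910218 + q(557, -836)) = 1/(-910218 + (-4 - 2*(-836) + 4*557)) = 1/(-910218 + (-4 + 1672 + 2228)) = 1/(-910218 + 3896) = 1/(-906322) = -1/906322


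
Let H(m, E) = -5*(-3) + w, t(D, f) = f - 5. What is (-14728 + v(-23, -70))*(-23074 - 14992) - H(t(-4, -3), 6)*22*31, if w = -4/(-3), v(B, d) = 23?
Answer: 1679248172/3 ≈ 5.5975e+8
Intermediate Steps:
t(D, f) = -5 + f
w = 4/3 (w = -4*(-1/3) = 4/3 ≈ 1.3333)
H(m, E) = 49/3 (H(m, E) = -5*(-3) + 4/3 = 15 + 4/3 = 49/3)
(-14728 + v(-23, -70))*(-23074 - 14992) - H(t(-4, -3), 6)*22*31 = (-14728 + 23)*(-23074 - 14992) - (49/3)*22*31 = -14705*(-38066) - 1078*31/3 = 559760530 - 1*33418/3 = 559760530 - 33418/3 = 1679248172/3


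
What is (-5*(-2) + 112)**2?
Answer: 14884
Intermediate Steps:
(-5*(-2) + 112)**2 = (10 + 112)**2 = 122**2 = 14884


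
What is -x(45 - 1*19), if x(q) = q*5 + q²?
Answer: -806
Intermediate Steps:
x(q) = q² + 5*q (x(q) = 5*q + q² = q² + 5*q)
-x(45 - 1*19) = -(45 - 1*19)*(5 + (45 - 1*19)) = -(45 - 19)*(5 + (45 - 19)) = -26*(5 + 26) = -26*31 = -1*806 = -806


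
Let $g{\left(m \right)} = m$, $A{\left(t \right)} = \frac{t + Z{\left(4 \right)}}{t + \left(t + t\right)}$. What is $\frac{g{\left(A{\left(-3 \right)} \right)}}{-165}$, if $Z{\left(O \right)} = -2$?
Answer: $- \frac{1}{297} \approx -0.003367$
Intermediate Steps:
$A{\left(t \right)} = \frac{-2 + t}{3 t}$ ($A{\left(t \right)} = \frac{t - 2}{t + \left(t + t\right)} = \frac{-2 + t}{t + 2 t} = \frac{-2 + t}{3 t}$)
$\frac{g{\left(A{\left(-3 \right)} \right)}}{-165} = \frac{\frac{1}{3} \frac{1}{-3} \left(-2 - 3\right)}{-165} = \frac{1}{3} \left(- \frac{1}{3}\right) \left(-5\right) \left(- \frac{1}{165}\right) = \frac{5}{9} \left(- \frac{1}{165}\right) = - \frac{1}{297}$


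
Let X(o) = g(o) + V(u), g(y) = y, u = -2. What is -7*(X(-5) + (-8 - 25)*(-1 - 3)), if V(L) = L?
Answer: -875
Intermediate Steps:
X(o) = -2 + o (X(o) = o - 2 = -2 + o)
-7*(X(-5) + (-8 - 25)*(-1 - 3)) = -7*((-2 - 5) + (-8 - 25)*(-1 - 3)) = -7*(-7 - 33*(-4)) = -7*(-7 + 132) = -7*125 = -875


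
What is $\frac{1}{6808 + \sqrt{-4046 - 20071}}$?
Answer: $\frac{6808}{46372981} - \frac{i \sqrt{24117}}{46372981} \approx 0.00014681 - 3.3489 \cdot 10^{-6} i$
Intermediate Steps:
$\frac{1}{6808 + \sqrt{-4046 - 20071}} = \frac{1}{6808 + \sqrt{-24117}} = \frac{1}{6808 + i \sqrt{24117}}$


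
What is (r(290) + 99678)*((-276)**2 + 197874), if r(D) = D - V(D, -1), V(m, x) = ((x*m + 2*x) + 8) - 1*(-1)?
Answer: 27473786550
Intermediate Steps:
V(m, x) = 9 + 2*x + m*x (V(m, x) = ((m*x + 2*x) + 8) + 1 = ((2*x + m*x) + 8) + 1 = (8 + 2*x + m*x) + 1 = 9 + 2*x + m*x)
r(D) = -7 + 2*D (r(D) = D - (9 + 2*(-1) + D*(-1)) = D - (9 - 2 - D) = D - (7 - D) = D + (-7 + D) = -7 + 2*D)
(r(290) + 99678)*((-276)**2 + 197874) = ((-7 + 2*290) + 99678)*((-276)**2 + 197874) = ((-7 + 580) + 99678)*(76176 + 197874) = (573 + 99678)*274050 = 100251*274050 = 27473786550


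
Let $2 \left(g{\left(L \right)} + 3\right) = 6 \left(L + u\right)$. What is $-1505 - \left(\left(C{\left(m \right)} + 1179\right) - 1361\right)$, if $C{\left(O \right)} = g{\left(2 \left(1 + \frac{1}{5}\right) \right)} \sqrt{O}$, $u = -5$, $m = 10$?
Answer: $-1323 + \frac{54 \sqrt{10}}{5} \approx -1288.8$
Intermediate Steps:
$g{\left(L \right)} = -18 + 3 L$ ($g{\left(L \right)} = -3 + \frac{6 \left(L - 5\right)}{2} = -3 + \frac{6 \left(-5 + L\right)}{2} = -3 + \frac{-30 + 6 L}{2} = -3 + \left(-15 + 3 L\right) = -18 + 3 L$)
$C{\left(O \right)} = - \frac{54 \sqrt{O}}{5}$ ($C{\left(O \right)} = \left(-18 + 3 \cdot 2 \left(1 + \frac{1}{5}\right)\right) \sqrt{O} = \left(-18 + 3 \cdot 2 \cdot \frac{6}{5}\right) \sqrt{O} = \left(-18 + 3 \cdot \frac{12}{5}\right) \sqrt{O} = \left(-18 + \frac{36}{5}\right) \sqrt{O} = - \frac{54 \sqrt{O}}{5}$)
$-1505 - \left(\left(C{\left(m \right)} + 1179\right) - 1361\right) = -1505 - \left(\left(- \frac{54 \sqrt{10}}{5} + 1179\right) - 1361\right) = -1505 - \left(\left(1179 - \frac{54 \sqrt{10}}{5}\right) - 1361\right) = -1505 - \left(-182 - \frac{54 \sqrt{10}}{5}\right) = -1505 + \left(182 + \frac{54 \sqrt{10}}{5}\right) = -1323 + \frac{54 \sqrt{10}}{5}$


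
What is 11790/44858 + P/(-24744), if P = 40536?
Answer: -31804836/23124299 ≈ -1.3754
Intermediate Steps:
11790/44858 + P/(-24744) = 11790/44858 + 40536/(-24744) = 11790*(1/44858) + 40536*(-1/24744) = 5895/22429 - 1689/1031 = -31804836/23124299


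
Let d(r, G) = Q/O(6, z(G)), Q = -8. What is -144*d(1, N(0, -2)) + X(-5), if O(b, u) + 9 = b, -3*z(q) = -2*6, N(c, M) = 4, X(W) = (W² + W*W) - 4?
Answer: -338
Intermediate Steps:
X(W) = -4 + 2*W² (X(W) = (W² + W²) - 4 = 2*W² - 4 = -4 + 2*W²)
z(q) = 4 (z(q) = -(-2)*6/3 = -⅓*(-12) = 4)
O(b, u) = -9 + b
d(r, G) = 8/3 (d(r, G) = -8/(-9 + 6) = -8/(-3) = -8*(-⅓) = 8/3)
-144*d(1, N(0, -2)) + X(-5) = -144*8/3 + (-4 + 2*(-5)²) = -384 + (-4 + 2*25) = -384 + (-4 + 50) = -384 + 46 = -338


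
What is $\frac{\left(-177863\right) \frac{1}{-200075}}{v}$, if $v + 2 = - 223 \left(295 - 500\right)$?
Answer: $\frac{177863}{9146028475} \approx 1.9447 \cdot 10^{-5}$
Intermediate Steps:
$v = 45713$ ($v = -2 - 223 \left(295 - 500\right) = -2 - -45715 = -2 + 45715 = 45713$)
$\frac{\left(-177863\right) \frac{1}{-200075}}{v} = \frac{\left(-177863\right) \frac{1}{-200075}}{45713} = \left(-177863\right) \left(- \frac{1}{200075}\right) \frac{1}{45713} = \frac{177863}{200075} \cdot \frac{1}{45713} = \frac{177863}{9146028475}$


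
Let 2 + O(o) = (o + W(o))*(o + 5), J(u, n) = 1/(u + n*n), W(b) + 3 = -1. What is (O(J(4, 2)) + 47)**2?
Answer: 2588881/4096 ≈ 632.05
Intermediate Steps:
W(b) = -4 (W(b) = -3 - 1 = -4)
J(u, n) = 1/(u + n**2)
O(o) = -2 + (-4 + o)*(5 + o) (O(o) = -2 + (o - 4)*(o + 5) = -2 + (-4 + o)*(5 + o))
(O(J(4, 2)) + 47)**2 = ((-22 + 1/(4 + 2**2) + (1/(4 + 2**2))**2) + 47)**2 = ((-22 + 1/(4 + 4) + (1/(4 + 4))**2) + 47)**2 = ((-22 + 1/8 + (1/8)**2) + 47)**2 = ((-22 + 1/8 + 1/64) + 47)**2 = (-1399/64 + 47)**2 = (1609/64)**2 = 2588881/4096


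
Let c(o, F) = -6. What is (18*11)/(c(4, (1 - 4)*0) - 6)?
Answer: -33/2 ≈ -16.500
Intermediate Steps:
(18*11)/(c(4, (1 - 4)*0) - 6) = (18*11)/(-6 - 6) = 198/(-12) = 198*(-1/12) = -33/2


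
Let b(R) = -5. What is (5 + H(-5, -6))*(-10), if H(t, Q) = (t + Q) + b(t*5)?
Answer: 110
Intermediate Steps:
H(t, Q) = -5 + Q + t (H(t, Q) = (t + Q) - 5 = (Q + t) - 5 = -5 + Q + t)
(5 + H(-5, -6))*(-10) = (5 + (-5 - 6 - 5))*(-10) = (5 - 16)*(-10) = -11*(-10) = 110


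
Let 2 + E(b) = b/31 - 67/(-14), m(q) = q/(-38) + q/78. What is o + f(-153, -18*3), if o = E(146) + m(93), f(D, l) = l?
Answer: -5119741/107198 ≈ -47.760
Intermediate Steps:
m(q) = -10*q/741 (m(q) = q*(-1/38) + q*(1/78) = -q/38 + q/78 = -10*q/741)
E(b) = 39/14 + b/31 (E(b) = -2 + (b/31 - 67/(-14)) = -2 + (b*(1/31) - 67*(-1/14)) = -2 + (b/31 + 67/14) = -2 + (67/14 + b/31) = 39/14 + b/31)
o = 668951/107198 (o = (39/14 + (1/31)*146) - 10/741*93 = (39/14 + 146/31) - 310/247 = 3253/434 - 310/247 = 668951/107198 ≈ 6.2403)
o + f(-153, -18*3) = 668951/107198 - 18*3 = 668951/107198 - 54 = -5119741/107198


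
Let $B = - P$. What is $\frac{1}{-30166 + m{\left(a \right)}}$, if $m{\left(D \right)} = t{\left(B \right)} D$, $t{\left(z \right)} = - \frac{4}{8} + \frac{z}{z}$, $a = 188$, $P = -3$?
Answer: $- \frac{1}{30072} \approx -3.3254 \cdot 10^{-5}$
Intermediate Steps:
$B = 3$ ($B = \left(-1\right) \left(-3\right) = 3$)
$t{\left(z \right)} = \frac{1}{2}$ ($t{\left(z \right)} = \left(-4\right) \frac{1}{8} + 1 = - \frac{1}{2} + 1 = \frac{1}{2}$)
$m{\left(D \right)} = \frac{D}{2}$
$\frac{1}{-30166 + m{\left(a \right)}} = \frac{1}{-30166 + \frac{1}{2} \cdot 188} = \frac{1}{-30166 + 94} = \frac{1}{-30072} = - \frac{1}{30072}$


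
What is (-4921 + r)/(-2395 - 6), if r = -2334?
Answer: 7255/2401 ≈ 3.0217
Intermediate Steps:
(-4921 + r)/(-2395 - 6) = (-4921 - 2334)/(-2395 - 6) = -7255/(-2401) = -7255*(-1/2401) = 7255/2401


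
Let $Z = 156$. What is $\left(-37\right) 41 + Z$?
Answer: $-1361$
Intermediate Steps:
$\left(-37\right) 41 + Z = \left(-37\right) 41 + 156 = -1517 + 156 = -1361$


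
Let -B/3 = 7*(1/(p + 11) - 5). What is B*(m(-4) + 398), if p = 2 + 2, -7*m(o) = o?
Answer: 41292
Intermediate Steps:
m(o) = -o/7
p = 4
B = 518/5 (B = -21*(1/(4 + 11) - 5) = -21*(1/15 - 5) = -21*(-74)/15 = -3*(-518/15) = 518/5 ≈ 103.60)
B*(m(-4) + 398) = 518*(-⅐*(-4) + 398)/5 = 518*(4/7 + 398)/5 = (518/5)*(2790/7) = 41292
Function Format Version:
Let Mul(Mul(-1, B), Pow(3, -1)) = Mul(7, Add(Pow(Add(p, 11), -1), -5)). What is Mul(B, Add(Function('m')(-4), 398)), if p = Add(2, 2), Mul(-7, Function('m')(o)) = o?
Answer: 41292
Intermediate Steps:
Function('m')(o) = Mul(Rational(-1, 7), o)
p = 4
B = Rational(518, 5) (B = Mul(-3, Mul(7, Add(Pow(Add(4, 11), -1), -5))) = Mul(-3, Mul(7, Add(Pow(15, -1), -5))) = Mul(-3, Mul(7, Add(Rational(1, 15), -5))) = Mul(-3, Mul(7, Rational(-74, 15))) = Mul(-3, Rational(-518, 15)) = Rational(518, 5) ≈ 103.60)
Mul(B, Add(Function('m')(-4), 398)) = Mul(Rational(518, 5), Add(Mul(Rational(-1, 7), -4), 398)) = Mul(Rational(518, 5), Add(Rational(4, 7), 398)) = Mul(Rational(518, 5), Rational(2790, 7)) = 41292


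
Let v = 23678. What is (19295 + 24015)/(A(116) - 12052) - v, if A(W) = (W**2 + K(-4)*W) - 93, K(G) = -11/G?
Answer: -3855183/163 ≈ -23651.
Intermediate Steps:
A(W) = -93 + W**2 + 11*W/4 (A(W) = (W**2 + (-11/(-4))*W) - 93 = (W**2 + (-11*(-1/4))*W) - 93 = (W**2 + 11*W/4) - 93 = -93 + W**2 + 11*W/4)
(19295 + 24015)/(A(116) - 12052) - v = (19295 + 24015)/((-93 + 116**2 + (11/4)*116) - 12052) - 1*23678 = 43310/((-93 + 13456 + 319) - 12052) - 23678 = 43310/(13682 - 12052) - 23678 = 43310/1630 - 23678 = 43310*(1/1630) - 23678 = 4331/163 - 23678 = -3855183/163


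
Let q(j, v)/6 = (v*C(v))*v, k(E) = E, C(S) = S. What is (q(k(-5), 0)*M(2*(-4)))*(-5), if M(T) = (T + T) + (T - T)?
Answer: 0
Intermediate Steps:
M(T) = 2*T (M(T) = 2*T + 0 = 2*T)
q(j, v) = 6*v³ (q(j, v) = 6*((v*v)*v) = 6*(v²*v) = 6*v³)
(q(k(-5), 0)*M(2*(-4)))*(-5) = ((6*0³)*(2*(2*(-4))))*(-5) = ((6*0)*(2*(-8)))*(-5) = (0*(-16))*(-5) = 0*(-5) = 0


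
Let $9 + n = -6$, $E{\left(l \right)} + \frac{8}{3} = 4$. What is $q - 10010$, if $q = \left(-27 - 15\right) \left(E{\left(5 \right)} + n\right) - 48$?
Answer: $-9484$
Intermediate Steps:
$E{\left(l \right)} = \frac{4}{3}$ ($E{\left(l \right)} = - \frac{8}{3} + 4 = \frac{4}{3}$)
$n = -15$ ($n = -9 - 6 = -15$)
$q = 526$ ($q = \left(-27 - 15\right) \left(\frac{4}{3} - 15\right) - 48 = \left(-42\right) \left(- \frac{41}{3}\right) - 48 = 574 - 48 = 526$)
$q - 10010 = 526 - 10010 = -9484$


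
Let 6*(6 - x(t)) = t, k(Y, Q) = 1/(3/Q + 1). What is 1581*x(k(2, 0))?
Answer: 9486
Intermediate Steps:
k(Y, Q) = 1/(1 + 3/Q)
x(t) = 6 - t/6
1581*x(k(2, 0)) = 1581*(6 - 0/(3 + 0)) = 1581*(6 - 0/3) = 1581*(6 - ⅙*0) = 1581*(6 + 0) = 1581*6 = 9486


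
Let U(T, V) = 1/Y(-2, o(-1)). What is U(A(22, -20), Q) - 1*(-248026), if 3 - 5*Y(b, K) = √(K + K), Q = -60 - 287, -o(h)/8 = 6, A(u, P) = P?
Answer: 1736183/7 + 4*I*√6/21 ≈ 2.4803e+5 + 0.46657*I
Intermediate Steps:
o(h) = -48 (o(h) = -8*6 = -48)
Q = -347
Y(b, K) = ⅗ - √2*√K/5 (Y(b, K) = ⅗ - √(K + K)/5 = ⅗ - √2*√K/5)
U(T, V) = 1/(⅗ - 4*I*√6/5) (U(T, V) = 1/(⅗ - √2*√(-48)/5) = 1/(⅗ - √2*4*I*√3/5) = 1/(⅗ - 4*I*√6/5))
U(A(22, -20), Q) - 1*(-248026) = (⅐ + 4*I*√6/21) - 1*(-248026) = (⅐ + 4*I*√6/21) + 248026 = 1736183/7 + 4*I*√6/21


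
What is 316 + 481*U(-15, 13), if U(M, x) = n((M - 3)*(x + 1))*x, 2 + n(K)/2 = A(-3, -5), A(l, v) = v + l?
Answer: -124744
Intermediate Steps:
A(l, v) = l + v
n(K) = -20 (n(K) = -4 + 2*(-3 - 5) = -4 + 2*(-8) = -4 - 16 = -20)
U(M, x) = -20*x
316 + 481*U(-15, 13) = 316 + 481*(-20*13) = 316 + 481*(-260) = 316 - 125060 = -124744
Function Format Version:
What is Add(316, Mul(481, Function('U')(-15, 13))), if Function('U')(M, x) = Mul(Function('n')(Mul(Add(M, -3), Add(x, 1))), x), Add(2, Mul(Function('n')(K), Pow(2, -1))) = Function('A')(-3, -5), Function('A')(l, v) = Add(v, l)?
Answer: -124744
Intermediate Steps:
Function('A')(l, v) = Add(l, v)
Function('n')(K) = -20 (Function('n')(K) = Add(-4, Mul(2, Add(-3, -5))) = Add(-4, Mul(2, -8)) = Add(-4, -16) = -20)
Function('U')(M, x) = Mul(-20, x)
Add(316, Mul(481, Function('U')(-15, 13))) = Add(316, Mul(481, Mul(-20, 13))) = Add(316, Mul(481, -260)) = Add(316, -125060) = -124744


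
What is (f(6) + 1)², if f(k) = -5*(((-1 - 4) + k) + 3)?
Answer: 361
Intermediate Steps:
f(k) = 10 - 5*k (f(k) = -5*((-5 + k) + 3) = -5*(-2 + k) = 10 - 5*k)
(f(6) + 1)² = ((10 - 5*6) + 1)² = ((10 - 30) + 1)² = (-20 + 1)² = (-19)² = 361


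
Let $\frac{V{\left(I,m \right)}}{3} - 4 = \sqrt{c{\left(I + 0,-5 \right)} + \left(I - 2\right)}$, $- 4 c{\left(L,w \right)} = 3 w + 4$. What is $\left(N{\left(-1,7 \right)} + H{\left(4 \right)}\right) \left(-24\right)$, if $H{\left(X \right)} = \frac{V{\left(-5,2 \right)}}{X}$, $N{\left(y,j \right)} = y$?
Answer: $-48 - 9 i \sqrt{17} \approx -48.0 - 37.108 i$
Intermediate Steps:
$c{\left(L,w \right)} = -1 - \frac{3 w}{4}$ ($c{\left(L,w \right)} = - \frac{3 w + 4}{4} = - \frac{4 + 3 w}{4} = -1 - \frac{3 w}{4}$)
$V{\left(I,m \right)} = 12 + 3 \sqrt{\frac{3}{4} + I}$ ($V{\left(I,m \right)} = 12 + 3 \sqrt{\left(-1 - - \frac{15}{4}\right) + \left(I - 2\right)} = 12 + 3 \sqrt{\left(-1 + \frac{15}{4}\right) + \left(-2 + I\right)} = 12 + 3 \sqrt{\frac{11}{4} + \left(-2 + I\right)} = 12 + 3 \sqrt{\frac{3}{4} + I}$)
$H{\left(X \right)} = \frac{12 + \frac{3 i \sqrt{17}}{2}}{X}$ ($H{\left(X \right)} = \frac{12 + \frac{3 \sqrt{3 + 4 \left(-5\right)}}{2}}{X} = \frac{12 + \frac{3 \sqrt{3 - 20}}{2}}{X} = \frac{12 + \frac{3 \sqrt{-17}}{2}}{X} = \frac{12 + \frac{3 i \sqrt{17}}{2}}{X}$)
$\left(N{\left(-1,7 \right)} + H{\left(4 \right)}\right) \left(-24\right) = \left(-1 + \frac{3 \left(8 + i \sqrt{17}\right)}{2 \cdot 4}\right) \left(-24\right) = \left(-1 + \frac{3}{2} \cdot \frac{1}{4} \left(8 + i \sqrt{17}\right)\right) \left(-24\right) = \left(-1 + \left(3 + \frac{3 i \sqrt{17}}{8}\right)\right) \left(-24\right) = \left(2 + \frac{3 i \sqrt{17}}{8}\right) \left(-24\right) = -48 - 9 i \sqrt{17}$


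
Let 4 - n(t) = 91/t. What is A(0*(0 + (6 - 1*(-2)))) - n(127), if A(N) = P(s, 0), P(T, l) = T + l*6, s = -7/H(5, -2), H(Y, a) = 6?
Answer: -3391/762 ≈ -4.4501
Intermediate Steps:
s = -7/6 ≈ -1.1667
n(t) = 4 - 91/t
P(T, l) = T + 6*l
A(N) = -7/6 (A(N) = -7/6 + 6*0 = -7/6 + 0 = -7/6)
A(0*(0 + (6 - 1*(-2)))) - n(127) = -7/6 - (4 - 91/127) = -7/6 - 1*417/127 = -7/6 - 417/127 = -3391/762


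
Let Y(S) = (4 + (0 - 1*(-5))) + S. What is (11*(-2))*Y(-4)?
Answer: -110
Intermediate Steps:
Y(S) = 9 + S (Y(S) = (4 + (0 + 5)) + S = (4 + 5) + S = 9 + S)
(11*(-2))*Y(-4) = (11*(-2))*(9 - 4) = -22*5 = -110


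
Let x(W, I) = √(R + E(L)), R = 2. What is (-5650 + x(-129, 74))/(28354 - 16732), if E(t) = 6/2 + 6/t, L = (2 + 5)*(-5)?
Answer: -2825/5811 + √35/31290 ≈ -0.48596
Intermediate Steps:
L = -35 (L = 7*(-5) = -35)
E(t) = 3 + 6/t (E(t) = 6*(½) + 6/t = 3 + 6/t)
x(W, I) = 13*√35/35 (x(W, I) = √(2 + (3 + 6/(-35))) = √(2 + (3 + 6*(-1/35))) = √(2 + (3 - 6/35)) = √(2 + 99/35) = √(169/35) = 13*√35/35)
(-5650 + x(-129, 74))/(28354 - 16732) = (-5650 + 13*√35/35)/(28354 - 16732) = (-5650 + 13*√35/35)/11622 = (-5650 + 13*√35/35)*(1/11622) = -2825/5811 + √35/31290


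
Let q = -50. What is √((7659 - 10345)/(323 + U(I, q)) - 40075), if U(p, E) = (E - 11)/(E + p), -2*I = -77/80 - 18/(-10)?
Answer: I*√274182590220832837/2615401 ≈ 200.21*I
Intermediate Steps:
I = -67/160 (I = -(-77/80 - 18/(-10))/2 = -(-77*1/80 - 18*(-⅒))/2 = -(-77/80 + 9/5)/2 = -½*67/80 = -67/160 ≈ -0.41875)
U(p, E) = (-11 + E)/(E + p)
√((7659 - 10345)/(323 + U(I, q)) - 40075) = √((7659 - 10345)/(323 + (-11 - 50)/(-50 - 67/160)) - 40075) = √(-2686/(323 - 61/(-8067/160)) - 40075) = √(-2686/(323 - 160/8067*(-61)) - 40075) = √(-2686/(323 + 9760/8067) - 40075) = √(-2686/2615401/8067 - 40075) = √(-2686*8067/2615401 - 40075) = √(-21667962/2615401 - 40075) = √(-104833863037/2615401) = I*√274182590220832837/2615401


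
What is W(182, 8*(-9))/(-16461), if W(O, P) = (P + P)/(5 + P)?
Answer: -16/122543 ≈ -0.00013057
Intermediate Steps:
W(O, P) = 2*P/(5 + P) (W(O, P) = (2*P)/(5 + P) = 2*P/(5 + P))
W(182, 8*(-9))/(-16461) = (2*(8*(-9))/(5 + 8*(-9)))/(-16461) = (2*(-72)/(5 - 72))*(-1/16461) = (2*(-72)/(-67))*(-1/16461) = (2*(-72)*(-1/67))*(-1/16461) = (144/67)*(-1/16461) = -16/122543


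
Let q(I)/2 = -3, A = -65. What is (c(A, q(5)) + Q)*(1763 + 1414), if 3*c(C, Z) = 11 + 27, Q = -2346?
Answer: -7413000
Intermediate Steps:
q(I) = -6 (q(I) = 2*(-3) = -6)
c(C, Z) = 38/3 (c(C, Z) = (11 + 27)/3 = (⅓)*38 = 38/3)
(c(A, q(5)) + Q)*(1763 + 1414) = (38/3 - 2346)*(1763 + 1414) = -7000/3*3177 = -7413000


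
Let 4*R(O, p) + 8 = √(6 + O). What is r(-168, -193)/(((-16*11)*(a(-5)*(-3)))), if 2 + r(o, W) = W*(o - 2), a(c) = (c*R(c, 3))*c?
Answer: -2734/1925 ≈ -1.4203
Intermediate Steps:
R(O, p) = -2 + √(6 + O)/4
a(c) = c²*(-2 + √(6 + c)/4) (a(c) = (c*(-2 + √(6 + c)/4))*c = c²*(-2 + √(6 + c)/4))
r(o, W) = -2 + W*(-2 + o) (r(o, W) = -2 + W*(o - 2) = -2 + W*(-2 + o))
r(-168, -193)/(((-16*11)*(a(-5)*(-3)))) = (-2 - 2*(-193) - 193*(-168))/(((-16*11)*(((¼)*(-5)²*(-8 + √(6 - 5)))*(-3)))) = (-2 + 386 + 32424)/(((-16*11)*(((¼)*25*(-8 + √1))*(-3)))) = 32808/((-176*(¼)*25*(-8 + 1)*(-3))) = 32808/((-176*(¼)*25*(-7)*(-3))) = 32808/((-(-7700)*(-3))) = 32808/((-176*525/4)) = 32808/(-23100) = 32808*(-1/23100) = -2734/1925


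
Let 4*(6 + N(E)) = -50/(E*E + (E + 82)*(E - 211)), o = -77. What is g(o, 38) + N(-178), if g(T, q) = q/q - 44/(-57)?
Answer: -33272921/7869192 ≈ -4.2282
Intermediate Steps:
g(T, q) = 101/57 (g(T, q) = 1 - 44*(-1/57) = 1 + 44/57 = 101/57)
N(E) = -6 - 25/(2*(E² + (-211 + E)*(82 + E))) (N(E) = -6 + (-50/(E*E + (E + 82)*(E - 211)))/4 = -6 + (-50/(E² + (82 + E)*(-211 + E)))/4 = -6 + (-50/(E² + (-211 + E)*(82 + E)))/4 = -6 - 25/(2*(E² + (-211 + E)*(82 + E))))
g(o, 38) + N(-178) = 101/57 + (-207599 - 1548*(-178) + 24*(-178)²)/(2*(17302 - 2*(-178)² + 129*(-178))) = 101/57 + (-207599 + 275544 + 24*31684)/(2*(17302 - 2*31684 - 22962)) = 101/57 + (-207599 + 275544 + 760416)/(2*(17302 - 63368 - 22962)) = 101/57 + (½)*828361/(-69028) = 101/57 + (½)*(-1/69028)*828361 = 101/57 - 828361/138056 = -33272921/7869192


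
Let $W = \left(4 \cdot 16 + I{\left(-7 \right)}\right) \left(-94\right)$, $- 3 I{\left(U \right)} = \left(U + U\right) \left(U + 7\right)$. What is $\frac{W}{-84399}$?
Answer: $\frac{6016}{84399} \approx 0.07128$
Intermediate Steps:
$I{\left(U \right)} = - \frac{2 U \left(7 + U\right)}{3}$ ($I{\left(U \right)} = - \frac{\left(U + U\right) \left(U + 7\right)}{3} = - \frac{2 U \left(7 + U\right)}{3}$)
$W = -6016$ ($W = \left(4 \cdot 16 - - \frac{14 \left(7 - 7\right)}{3}\right) \left(-94\right) = \left(64 - \left(- \frac{14}{3}\right) 0\right) \left(-94\right) = \left(64 + 0\right) \left(-94\right) = 64 \left(-94\right) = -6016$)
$\frac{W}{-84399} = - \frac{6016}{-84399} = \left(-6016\right) \left(- \frac{1}{84399}\right) = \frac{6016}{84399}$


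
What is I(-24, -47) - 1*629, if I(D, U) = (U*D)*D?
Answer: -27701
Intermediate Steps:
I(D, U) = U*D² (I(D, U) = (D*U)*D = U*D²)
I(-24, -47) - 1*629 = -47*(-24)² - 1*629 = -47*576 - 629 = -27072 - 629 = -27701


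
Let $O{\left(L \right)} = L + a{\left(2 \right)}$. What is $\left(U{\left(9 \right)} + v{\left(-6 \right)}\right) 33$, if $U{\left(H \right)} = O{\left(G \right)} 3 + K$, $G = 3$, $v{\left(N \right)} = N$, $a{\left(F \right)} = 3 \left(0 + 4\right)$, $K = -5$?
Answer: $1122$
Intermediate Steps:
$a{\left(F \right)} = 12$ ($a{\left(F \right)} = 3 \cdot 4 = 12$)
$O{\left(L \right)} = 12 + L$ ($O{\left(L \right)} = L + 12 = 12 + L$)
$U{\left(H \right)} = 40$ ($U{\left(H \right)} = \left(12 + 3\right) 3 - 5 = 15 \cdot 3 - 5 = 45 - 5 = 40$)
$\left(U{\left(9 \right)} + v{\left(-6 \right)}\right) 33 = \left(40 - 6\right) 33 = 34 \cdot 33 = 1122$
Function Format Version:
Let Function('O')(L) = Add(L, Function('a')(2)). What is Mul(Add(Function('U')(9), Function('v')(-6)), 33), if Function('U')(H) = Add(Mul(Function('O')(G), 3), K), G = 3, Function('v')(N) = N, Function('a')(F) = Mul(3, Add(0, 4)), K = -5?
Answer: 1122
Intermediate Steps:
Function('a')(F) = 12 (Function('a')(F) = Mul(3, 4) = 12)
Function('O')(L) = Add(12, L) (Function('O')(L) = Add(L, 12) = Add(12, L))
Function('U')(H) = 40 (Function('U')(H) = Add(Mul(Add(12, 3), 3), -5) = Add(Mul(15, 3), -5) = Add(45, -5) = 40)
Mul(Add(Function('U')(9), Function('v')(-6)), 33) = Mul(Add(40, -6), 33) = Mul(34, 33) = 1122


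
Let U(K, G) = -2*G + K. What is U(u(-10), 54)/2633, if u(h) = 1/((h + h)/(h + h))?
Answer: -107/2633 ≈ -0.040638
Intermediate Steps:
u(h) = 1 (u(h) = 1/((2*h)/((2*h))) = 1/((2*h)*(1/(2*h))) = 1/1 = 1)
U(K, G) = K - 2*G
U(u(-10), 54)/2633 = (1 - 2*54)/2633 = (1 - 108)*(1/2633) = -107*1/2633 = -107/2633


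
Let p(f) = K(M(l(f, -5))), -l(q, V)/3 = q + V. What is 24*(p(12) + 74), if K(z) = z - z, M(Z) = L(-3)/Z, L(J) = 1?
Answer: 1776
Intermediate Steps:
l(q, V) = -3*V - 3*q (l(q, V) = -3*(q + V) = -3*(V + q) = -3*V - 3*q)
M(Z) = 1/Z
K(z) = 0
p(f) = 0
24*(p(12) + 74) = 24*(0 + 74) = 24*74 = 1776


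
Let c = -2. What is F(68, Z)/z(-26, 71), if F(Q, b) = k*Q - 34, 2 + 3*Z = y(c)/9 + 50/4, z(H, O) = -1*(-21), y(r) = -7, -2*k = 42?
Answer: -1462/21 ≈ -69.619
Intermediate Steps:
k = -21 (k = -½*42 = -21)
z(H, O) = 21
Z = 175/54 (Z = -⅔ + (-7/9 + 50/4)/3 = -⅔ + (-7*⅑ + 50*(¼))/3 = -⅔ + (-7/9 + 25/2)/3 = -⅔ + (⅓)*(211/18) = -⅔ + 211/54 = 175/54 ≈ 3.2407)
F(Q, b) = -34 - 21*Q (F(Q, b) = -21*Q - 34 = -34 - 21*Q)
F(68, Z)/z(-26, 71) = (-34 - 21*68)/21 = (-34 - 1428)*(1/21) = -1462*1/21 = -1462/21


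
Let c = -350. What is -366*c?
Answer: 128100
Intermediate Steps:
-366*c = -366*(-350) = 128100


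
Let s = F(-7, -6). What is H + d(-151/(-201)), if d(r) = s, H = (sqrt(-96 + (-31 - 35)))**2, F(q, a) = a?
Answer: -168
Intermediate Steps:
H = -162 (H = (sqrt(-96 - 66))**2 = (sqrt(-162))**2 = (9*I*sqrt(2))**2 = -162)
s = -6
d(r) = -6
H + d(-151/(-201)) = -162 - 6 = -168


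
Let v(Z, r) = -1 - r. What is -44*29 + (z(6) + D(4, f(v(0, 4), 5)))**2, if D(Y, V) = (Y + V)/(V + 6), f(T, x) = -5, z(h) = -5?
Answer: -1240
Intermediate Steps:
D(Y, V) = (V + Y)/(6 + V)
-44*29 + (z(6) + D(4, f(v(0, 4), 5)))**2 = -44*29 + (-5 + (-5 + 4)/(6 - 5))**2 = -1276 + (-5 - 1/1)**2 = -1276 + (-5 + 1*(-1))**2 = -1276 + (-5 - 1)**2 = -1276 + (-6)**2 = -1276 + 36 = -1240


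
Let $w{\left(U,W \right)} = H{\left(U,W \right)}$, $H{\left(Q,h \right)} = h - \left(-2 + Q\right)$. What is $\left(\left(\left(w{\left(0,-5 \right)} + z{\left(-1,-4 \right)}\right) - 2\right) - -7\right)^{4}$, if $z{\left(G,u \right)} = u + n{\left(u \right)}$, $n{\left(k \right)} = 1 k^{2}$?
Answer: $38416$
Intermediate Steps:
$H{\left(Q,h \right)} = 2 + h - Q$
$w{\left(U,W \right)} = 2 + W - U$
$n{\left(k \right)} = k^{2}$
$z{\left(G,u \right)} = u + u^{2}$
$\left(\left(\left(w{\left(0,-5 \right)} + z{\left(-1,-4 \right)}\right) - 2\right) - -7\right)^{4} = \left(\left(\left(\left(2 - 5 - 0\right) - 4 \left(1 - 4\right)\right) - 2\right) - -7\right)^{4} = \left(\left(\left(\left(2 - 5 + 0\right) - -12\right) - 2\right) + 7\right)^{4} = \left(\left(\left(-3 + 12\right) - 2\right) + 7\right)^{4} = \left(\left(9 - 2\right) + 7\right)^{4} = \left(7 + 7\right)^{4} = 14^{4} = 38416$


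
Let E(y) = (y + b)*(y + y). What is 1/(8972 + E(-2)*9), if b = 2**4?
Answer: 1/8468 ≈ 0.00011809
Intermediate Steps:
b = 16
E(y) = 2*y*(16 + y) (E(y) = (y + 16)*(y + y) = (16 + y)*(2*y) = 2*y*(16 + y))
1/(8972 + E(-2)*9) = 1/(8972 + (2*(-2)*(16 - 2))*9) = 1/(8972 + (2*(-2)*14)*9) = 1/(8972 - 56*9) = 1/(8972 - 504) = 1/8468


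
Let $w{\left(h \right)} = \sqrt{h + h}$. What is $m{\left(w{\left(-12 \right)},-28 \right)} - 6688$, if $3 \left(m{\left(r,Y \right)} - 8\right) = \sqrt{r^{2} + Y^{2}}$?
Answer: $-6680 + \frac{2 \sqrt{190}}{3} \approx -6670.8$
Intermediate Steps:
$w{\left(h \right)} = \sqrt{2} \sqrt{h}$ ($w{\left(h \right)} = \sqrt{2 h} = \sqrt{2} \sqrt{h}$)
$m{\left(r,Y \right)} = 8 + \frac{\sqrt{Y^{2} + r^{2}}}{3}$ ($m{\left(r,Y \right)} = 8 + \frac{\sqrt{r^{2} + Y^{2}}}{3} = 8 + \frac{\sqrt{Y^{2} + r^{2}}}{3}$)
$m{\left(w{\left(-12 \right)},-28 \right)} - 6688 = \left(8 + \frac{\sqrt{\left(-28\right)^{2} + \left(\sqrt{2} \sqrt{-12}\right)^{2}}}{3}\right) - 6688 = \left(8 + \frac{\sqrt{784 + \left(\sqrt{2} \cdot 2 i \sqrt{3}\right)^{2}}}{3}\right) - 6688 = \left(8 + \frac{\sqrt{784 + \left(2 i \sqrt{6}\right)^{2}}}{3}\right) - 6688 = \left(8 + \frac{\sqrt{784 - 24}}{3}\right) - 6688 = \left(8 + \frac{\sqrt{760}}{3}\right) - 6688 = \left(8 + \frac{2 \sqrt{190}}{3}\right) - 6688 = -6680 + \frac{2 \sqrt{190}}{3}$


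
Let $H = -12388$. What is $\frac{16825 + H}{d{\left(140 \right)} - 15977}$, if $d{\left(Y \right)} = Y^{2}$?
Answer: $\frac{4437}{3623} \approx 1.2247$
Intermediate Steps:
$\frac{16825 + H}{d{\left(140 \right)} - 15977} = \frac{16825 - 12388}{140^{2} - 15977} = \frac{4437}{19600 - 15977} = \frac{4437}{3623}$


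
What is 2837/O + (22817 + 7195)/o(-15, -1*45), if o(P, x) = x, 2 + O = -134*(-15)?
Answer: -20045477/30120 ≈ -665.52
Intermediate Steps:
O = 2008 (O = -2 - 134*(-15) = -2 + 2010 = 2008)
2837/O + (22817 + 7195)/o(-15, -1*45) = 2837/2008 + (22817 + 7195)/((-1*45)) = 2837*(1/2008) + 30012/(-45) = 2837/2008 + 30012*(-1/45) = 2837/2008 - 10004/15 = -20045477/30120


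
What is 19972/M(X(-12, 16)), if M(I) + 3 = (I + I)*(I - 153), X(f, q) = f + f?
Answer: 19972/8493 ≈ 2.3516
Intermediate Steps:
X(f, q) = 2*f
M(I) = -3 + 2*I*(-153 + I) (M(I) = -3 + (I + I)*(I - 153) = -3 + (2*I)*(-153 + I) = -3 + 2*I*(-153 + I))
19972/M(X(-12, 16)) = 19972/(-3 - 612*(-12) + 2*(2*(-12))²) = 19972/(-3 - 306*(-24) + 2*(-24)²) = 19972/(-3 + 7344 + 2*576) = 19972/(-3 + 7344 + 1152) = 19972/8493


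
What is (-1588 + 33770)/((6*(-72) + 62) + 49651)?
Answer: 32182/49281 ≈ 0.65303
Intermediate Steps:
(-1588 + 33770)/((6*(-72) + 62) + 49651) = 32182/((-432 + 62) + 49651) = 32182/(-370 + 49651) = 32182/49281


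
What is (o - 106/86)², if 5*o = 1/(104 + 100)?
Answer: 2917836289/1923699600 ≈ 1.5168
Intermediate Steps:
o = 1/1020 (o = 1/(5*(104 + 100)) = (⅕)/204 = (⅕)*(1/204) = 1/1020 ≈ 0.00098039)
(o - 106/86)² = (1/1020 - 106/86)² = (1/1020 - 106*1/86)² = (1/1020 - 53/43)² = (-54017/43860)² = 2917836289/1923699600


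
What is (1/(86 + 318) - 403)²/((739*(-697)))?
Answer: -646522481/2050482608 ≈ -0.31530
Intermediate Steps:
(1/(86 + 318) - 403)²/((739*(-697))) = (1/404 - 403)²/(-515083) = (1/404 - 403)²*(-1/515083) = (-162811/404)²*(-1/515083) = (26507421721/163216)*(-1/515083) = -646522481/2050482608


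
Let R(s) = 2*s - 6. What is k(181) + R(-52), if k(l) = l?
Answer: 71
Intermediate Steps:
R(s) = -6 + 2*s
k(181) + R(-52) = 181 + (-6 + 2*(-52)) = 181 + (-6 - 104) = 181 - 110 = 71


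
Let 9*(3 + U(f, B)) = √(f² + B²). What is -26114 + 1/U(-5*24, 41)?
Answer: -400901885/15352 + 9*√16081/15352 ≈ -26114.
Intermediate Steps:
U(f, B) = -3 + √(B² + f²)/9 (U(f, B) = -3 + √(f² + B²)/9 = -3 + √(B² + f²)/9)
-26114 + 1/U(-5*24, 41) = -26114 + 1/(-3 + √(41² + (-5*24)²)/9) = -26114 + 1/(-3 + √(1681 + (-120)²)/9) = -26114 + 1/(-3 + √(1681 + 14400)/9) = -26114 + 1/(-3 + √16081/9)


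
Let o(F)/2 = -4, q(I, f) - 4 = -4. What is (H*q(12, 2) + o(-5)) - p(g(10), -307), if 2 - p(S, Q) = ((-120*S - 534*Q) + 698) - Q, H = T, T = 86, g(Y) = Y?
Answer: 163733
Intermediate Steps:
q(I, f) = 0 (q(I, f) = 4 - 4 = 0)
o(F) = -8 (o(F) = 2*(-4) = -8)
H = 86
p(S, Q) = -696 + 120*S + 535*Q (p(S, Q) = 2 - (((-120*S - 534*Q) + 698) - Q) = 2 - (((-534*Q - 120*S) + 698) - Q) = 2 - ((698 - 534*Q - 120*S) - Q) = 2 - (698 - 535*Q - 120*S) = 2 + (-698 + 120*S + 535*Q) = -696 + 120*S + 535*Q)
(H*q(12, 2) + o(-5)) - p(g(10), -307) = (86*0 - 8) - (-696 + 120*10 + 535*(-307)) = (0 - 8) - (-696 + 1200 - 164245) = -8 - 1*(-163741) = -8 + 163741 = 163733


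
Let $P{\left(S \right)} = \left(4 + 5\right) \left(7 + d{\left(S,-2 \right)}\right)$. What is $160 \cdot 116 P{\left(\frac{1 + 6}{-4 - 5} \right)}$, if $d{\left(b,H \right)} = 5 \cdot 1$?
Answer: $2004480$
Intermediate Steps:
$d{\left(b,H \right)} = 5$
$P{\left(S \right)} = 108$ ($P{\left(S \right)} = \left(4 + 5\right) \left(7 + 5\right) = 9 \cdot 12 = 108$)
$160 \cdot 116 P{\left(\frac{1 + 6}{-4 - 5} \right)} = 160 \cdot 116 \cdot 108 = 18560 \cdot 108 = 2004480$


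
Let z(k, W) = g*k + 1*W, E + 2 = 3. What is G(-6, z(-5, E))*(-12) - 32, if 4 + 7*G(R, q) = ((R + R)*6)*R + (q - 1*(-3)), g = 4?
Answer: -5168/7 ≈ -738.29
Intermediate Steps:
E = 1 (E = -2 + 3 = 1)
z(k, W) = W + 4*k (z(k, W) = 4*k + 1*W = 4*k + W = W + 4*k)
G(R, q) = -1/7 + q/7 + 12*R**2/7 (G(R, q) = -4/7 + (((R + R)*6)*R + (q - 1*(-3)))/7 = -4/7 + (((2*R)*6)*R + (q + 3))/7 = -4/7 + ((12*R)*R + (3 + q))/7 = -4/7 + (12*R**2 + (3 + q))/7 = -4/7 + (3 + q + 12*R**2)/7 = -4/7 + (3/7 + q/7 + 12*R**2/7) = -1/7 + q/7 + 12*R**2/7)
G(-6, z(-5, E))*(-12) - 32 = (-1/7 + (1 + 4*(-5))/7 + (12/7)*(-6)**2)*(-12) - 32 = (-1/7 + (1 - 20)/7 + (12/7)*36)*(-12) - 32 = (-1/7 + (1/7)*(-19) + 432/7)*(-12) - 32 = (-1/7 - 19/7 + 432/7)*(-12) - 32 = (412/7)*(-12) - 32 = -4944/7 - 32 = -5168/7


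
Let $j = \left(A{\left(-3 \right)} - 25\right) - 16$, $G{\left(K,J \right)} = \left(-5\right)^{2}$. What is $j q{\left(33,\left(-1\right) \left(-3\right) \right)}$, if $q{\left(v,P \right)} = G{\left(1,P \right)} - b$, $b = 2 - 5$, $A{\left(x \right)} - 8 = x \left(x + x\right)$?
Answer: $-420$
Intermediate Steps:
$A{\left(x \right)} = 8 + 2 x^{2}$ ($A{\left(x \right)} = 8 + x \left(x + x\right) = 8 + x 2 x = 8 + 2 x^{2}$)
$G{\left(K,J \right)} = 25$
$b = -3$ ($b = 2 - 5 = -3$)
$q{\left(v,P \right)} = 28$ ($q{\left(v,P \right)} = 25 - -3 = 25 + 3 = 28$)
$j = -15$ ($j = \left(\left(8 + 2 \left(-3\right)^{2}\right) - 25\right) - 16 = \left(\left(8 + 2 \cdot 9\right) - 25\right) - 16 = \left(\left(8 + 18\right) - 25\right) - 16 = \left(26 - 25\right) - 16 = 1 - 16 = -15$)
$j q{\left(33,\left(-1\right) \left(-3\right) \right)} = \left(-15\right) 28 = -420$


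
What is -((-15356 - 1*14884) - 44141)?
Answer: 74381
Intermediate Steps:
-((-15356 - 1*14884) - 44141) = -((-15356 - 14884) - 44141) = -(-30240 - 44141) = -1*(-74381) = 74381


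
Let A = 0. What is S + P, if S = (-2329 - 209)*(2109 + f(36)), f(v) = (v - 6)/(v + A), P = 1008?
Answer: -5353749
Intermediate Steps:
f(v) = (-6 + v)/v (f(v) = (v - 6)/(v + 0) = (-6 + v)/v)
S = -5354757 (S = (-2329 - 209)*(2109 + (-6 + 36)/36) = -2538*(2109 + (1/36)*30) = -2538*(2109 + ⅚) = -2538*12659/6 = -5354757)
S + P = -5354757 + 1008 = -5353749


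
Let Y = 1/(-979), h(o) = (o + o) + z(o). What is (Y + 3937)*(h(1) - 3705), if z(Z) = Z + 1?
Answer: -14264845722/979 ≈ -1.4571e+7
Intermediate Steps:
z(Z) = 1 + Z
h(o) = 1 + 3*o (h(o) = (o + o) + (1 + o) = 2*o + (1 + o) = 1 + 3*o)
Y = -1/979 ≈ -0.0010215
(Y + 3937)*(h(1) - 3705) = (-1/979 + 3937)*((1 + 3*1) - 3705) = 3854322*((1 + 3) - 3705)/979 = 3854322*(4 - 3705)/979 = (3854322/979)*(-3701) = -14264845722/979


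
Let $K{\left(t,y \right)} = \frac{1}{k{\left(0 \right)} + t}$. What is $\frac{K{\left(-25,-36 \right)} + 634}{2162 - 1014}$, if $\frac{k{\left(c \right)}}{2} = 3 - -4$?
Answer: $\frac{6973}{12628} \approx 0.55219$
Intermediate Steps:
$k{\left(c \right)} = 14$ ($k{\left(c \right)} = 2 \left(3 - -4\right) = 2 \left(3 + 4\right) = 2 \cdot 7 = 14$)
$K{\left(t,y \right)} = \frac{1}{14 + t}$
$\frac{K{\left(-25,-36 \right)} + 634}{2162 - 1014} = \frac{\frac{1}{14 - 25} + 634}{2162 - 1014} = \frac{\frac{1}{-11} + 634}{1148} = \left(- \frac{1}{11} + 634\right) \frac{1}{1148} = \frac{6973}{11} \cdot \frac{1}{1148} = \frac{6973}{12628}$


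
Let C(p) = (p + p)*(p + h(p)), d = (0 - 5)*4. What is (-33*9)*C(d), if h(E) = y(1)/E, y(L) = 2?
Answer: -238788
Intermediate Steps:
d = -20 (d = -5*4 = -20)
h(E) = 2/E
C(p) = 2*p*(p + 2/p) (C(p) = (p + p)*(p + 2/p) = (2*p)*(p + 2/p) = 2*p*(p + 2/p))
(-33*9)*C(d) = (-33*9)*(4 + 2*(-20)²) = -297*(4 + 2*400) = -297*(4 + 800) = -297*804 = -238788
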